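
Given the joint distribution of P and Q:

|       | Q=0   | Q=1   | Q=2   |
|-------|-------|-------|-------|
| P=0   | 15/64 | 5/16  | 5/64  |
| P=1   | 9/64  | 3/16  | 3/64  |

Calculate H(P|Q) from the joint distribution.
Marginal P(Q) (column sums):
  P(Q=0) = 15/64 + 9/64 = 3/8
  P(Q=1) = 5/16 + 3/16 = 1/2
  P(Q=2) = 5/64 + 3/64 = 1/8

H(P|Q) = -Σ P(P,Q)·log₂ P(P|Q), where P(P|Q) = P(P,Q) / P(Q)
  (P=0,Q=0): P(P|Q) = (15/64)/(3/8) = 5/8;  -(15/64)·log₂(5/8) = 0.1589
  (P=0,Q=1): P(P|Q) = (5/16)/(1/2) = 5/8;  -(5/16)·log₂(5/8) = 0.2119
  (P=0,Q=2): P(P|Q) = (5/64)/(1/8) = 5/8;  -(5/64)·log₂(5/8) = 0.0530
  (P=1,Q=0): P(P|Q) = (9/64)/(3/8) = 3/8;  -(9/64)·log₂(3/8) = 0.1990
  (P=1,Q=1): P(P|Q) = (3/16)/(1/2) = 3/8;  -(3/16)·log₂(3/8) = 0.2653
  (P=1,Q=2): P(P|Q) = (3/64)/(1/8) = 3/8;  -(3/64)·log₂(3/8) = 0.0663
H(P|Q) = 0.1589 + 0.2119 + 0.0530 + 0.1990 + 0.2653 + 0.0663
  = 0.9544 bits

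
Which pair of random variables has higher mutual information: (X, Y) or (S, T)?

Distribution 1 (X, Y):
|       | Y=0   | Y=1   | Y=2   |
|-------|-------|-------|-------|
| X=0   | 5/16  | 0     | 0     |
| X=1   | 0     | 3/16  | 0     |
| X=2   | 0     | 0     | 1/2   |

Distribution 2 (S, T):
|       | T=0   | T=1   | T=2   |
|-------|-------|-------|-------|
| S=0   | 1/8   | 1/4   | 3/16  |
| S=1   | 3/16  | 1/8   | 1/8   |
Distribution 1 (X, Y):
Marginal P(X) (row sums):
  P(X=0) = 5/16 + 0 + 0 = 5/16
  P(X=1) = 0 + 3/16 + 0 = 3/16
  P(X=2) = 0 + 0 + 1/2 = 1/2
Marginal P(Y) (column sums):
  P(Y=0) = 5/16 + 0 + 0 = 5/16
  P(Y=1) = 0 + 3/16 + 0 = 3/16
  P(Y=2) = 0 + 0 + 1/2 = 1/2

H(X) = -[(5/16)·log₂(5/16) + (3/16)·log₂(3/16) + (1/2)·log₂(1/2)]
  = 0.5244 + 0.4528 + 0.5000
  = 1.4772 bits
H(Y) = -[(5/16)·log₂(5/16) + (3/16)·log₂(3/16) + (1/2)·log₂(1/2)]
  = 0.5244 + 0.4528 + 0.5000
  = 1.4772 bits
H(X,Y) = -[(5/16)·log₂(5/16) + (3/16)·log₂(3/16) + (1/2)·log₂(1/2)]
  = 0.5244 + 0.4528 + 0.5000
  = 1.4772 bits

I(X;Y) = H(X) + H(Y) - H(X,Y)
  = 1.4772 + 1.4772 - 1.4772
  = 1.4772 bits

Distribution 2 (S, T):
Marginal P(S) (row sums):
  P(S=0) = 1/8 + 1/4 + 3/16 = 9/16
  P(S=1) = 3/16 + 1/8 + 1/8 = 7/16
Marginal P(T) (column sums):
  P(T=0) = 1/8 + 3/16 = 5/16
  P(T=1) = 1/4 + 1/8 = 3/8
  P(T=2) = 3/16 + 1/8 = 5/16

H(S) = -[(9/16)·log₂(9/16) + (7/16)·log₂(7/16)]
  = 0.4669 + 0.5218
  = 0.9887 bits
H(T) = -[(5/16)·log₂(5/16) + (3/8)·log₂(3/8) + (5/16)·log₂(5/16)]
  = 0.5244 + 0.5306 + 0.5244
  = 1.5794 bits
H(S,T) = -[(1/8)·log₂(1/8) + (1/4)·log₂(1/4) + (3/16)·log₂(3/16) + (3/16)·log₂(3/16) + (1/8)·log₂(1/8) + (1/8)·log₂(1/8)]
  = 0.3750 + 0.5000 + 0.4528 + 0.4528 + 0.3750 + 0.3750
  = 2.5306 bits

I(S;T) = H(S) + H(T) - H(S,T)
  = 0.9887 + 1.5794 - 2.5306
  = 0.0375 bits

I(X;Y) = 1.4772 bits > I(S;T) = 0.0375 bits, so (X, Y) has the higher mutual information (stronger dependence).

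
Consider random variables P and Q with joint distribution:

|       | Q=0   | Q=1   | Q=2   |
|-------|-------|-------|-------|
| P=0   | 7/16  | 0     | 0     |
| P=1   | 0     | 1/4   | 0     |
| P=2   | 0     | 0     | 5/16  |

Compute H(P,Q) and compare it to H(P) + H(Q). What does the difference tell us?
Marginal P(P) (row sums):
  P(P=0) = 7/16 + 0 + 0 = 7/16
  P(P=1) = 0 + 1/4 + 0 = 1/4
  P(P=2) = 0 + 0 + 5/16 = 5/16
Marginal P(Q) (column sums):
  P(Q=0) = 7/16 + 0 + 0 = 7/16
  P(Q=1) = 0 + 1/4 + 0 = 1/4
  P(Q=2) = 0 + 0 + 5/16 = 5/16

H(P,Q) = -[(7/16)·log₂(7/16) + (1/4)·log₂(1/4) + (5/16)·log₂(5/16)]
  = 0.5218 + 0.5000 + 0.5244
  = 1.5462 bits
H(P) = -[(7/16)·log₂(7/16) + (1/4)·log₂(1/4) + (5/16)·log₂(5/16)]
  = 0.5218 + 0.5000 + 0.5244
  = 1.5462 bits
H(Q) = -[(7/16)·log₂(7/16) + (1/4)·log₂(1/4) + (5/16)·log₂(5/16)]
  = 0.5218 + 0.5000 + 0.5244
  = 1.5462 bits

H(P) + H(Q) = 1.5462 + 1.5462 = 3.0924 bits
Difference: H(P) + H(Q) - H(P,Q) = 3.0924 - 1.5462 = 1.5462 bits = I(P;Q)

The difference is the mutual information; it is positive here, so P and Q are dependent (knowing one reduces uncertainty about the other by 1.5462 bits).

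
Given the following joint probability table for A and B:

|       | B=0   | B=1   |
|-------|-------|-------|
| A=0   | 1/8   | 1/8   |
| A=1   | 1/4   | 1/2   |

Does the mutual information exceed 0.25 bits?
Marginal P(A) (row sums):
  P(A=0) = 1/8 + 1/8 = 1/4
  P(A=1) = 1/4 + 1/2 = 3/4
Marginal P(B) (column sums):
  P(B=0) = 1/8 + 1/4 = 3/8
  P(B=1) = 1/8 + 1/2 = 5/8

H(A) = -[(1/4)·log₂(1/4) + (3/4)·log₂(3/4)]
  = 0.5000 + 0.3113
  = 0.8113 bits
H(B) = -[(3/8)·log₂(3/8) + (5/8)·log₂(5/8)]
  = 0.5306 + 0.4238
  = 0.9544 bits
H(A,B) = -[(1/8)·log₂(1/8) + (1/8)·log₂(1/8) + (1/4)·log₂(1/4) + (1/2)·log₂(1/2)]
  = 0.3750 + 0.3750 + 0.5000 + 0.5000
  = 1.7500 bits

I(A;B) = H(A) + H(B) - H(A,B)
  = 0.8113 + 0.9544 - 1.7500
  = 0.0157 bits

No. I(A;B) = 0.0157 bits, which is ≤ 0.25 bits.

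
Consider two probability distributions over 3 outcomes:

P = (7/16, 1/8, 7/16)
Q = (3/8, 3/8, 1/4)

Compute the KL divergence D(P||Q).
D(P||Q) = Σ P(i) log₂(P(i)/Q(i))
  i=0: (7/16) × log₂((7/16)/(3/8)) = (7/16) × log₂(7/6) = 0.0973
  i=1: (1/8) × log₂((1/8)/(3/8)) = (1/8) × log₂(1/3) = -0.1981
  i=2: (7/16) × log₂((7/16)/(1/4)) = (7/16) × log₂(7/4) = 0.3532
D(P||Q) = 0.0973 - 0.1981 + 0.3532
  = 0.2524 bits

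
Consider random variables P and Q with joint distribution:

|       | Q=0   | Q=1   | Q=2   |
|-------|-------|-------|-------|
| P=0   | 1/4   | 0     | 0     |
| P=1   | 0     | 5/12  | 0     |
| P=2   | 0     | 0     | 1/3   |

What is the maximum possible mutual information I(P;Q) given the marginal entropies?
The upper bound on mutual information is I(P;Q) ≤ min(H(P), H(Q)).

Marginal P(P) (row sums):
  P(P=0) = 1/4 + 0 + 0 = 1/4
  P(P=1) = 0 + 5/12 + 0 = 5/12
  P(P=2) = 0 + 0 + 1/3 = 1/3
Marginal P(Q) (column sums):
  P(Q=0) = 1/4 + 0 + 0 = 1/4
  P(Q=1) = 0 + 5/12 + 0 = 5/12
  P(Q=2) = 0 + 0 + 1/3 = 1/3

H(P) = -[(1/4)·log₂(1/4) + (5/12)·log₂(5/12) + (1/3)·log₂(1/3)]
  = 0.5000 + 0.5263 + 0.5283
  = 1.5546 bits
H(Q) = -[(1/4)·log₂(1/4) + (5/12)·log₂(5/12) + (1/3)·log₂(1/3)]
  = 0.5000 + 0.5263 + 0.5283
  = 1.5546 bits

Maximum possible I(P;Q) = min(1.5546, 1.5546) = 1.5546 bits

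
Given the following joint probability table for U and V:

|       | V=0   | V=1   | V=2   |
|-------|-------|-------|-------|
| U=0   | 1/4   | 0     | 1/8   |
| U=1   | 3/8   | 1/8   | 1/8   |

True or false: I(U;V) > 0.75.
Marginal P(U) (row sums):
  P(U=0) = 1/4 + 0 + 1/8 = 3/8
  P(U=1) = 3/8 + 1/8 + 1/8 = 5/8
Marginal P(V) (column sums):
  P(V=0) = 1/4 + 3/8 = 5/8
  P(V=1) = 0 + 1/8 = 1/8
  P(V=2) = 1/8 + 1/8 = 1/4

H(U) = -[(3/8)·log₂(3/8) + (5/8)·log₂(5/8)]
  = 0.5306 + 0.4238
  = 0.9544 bits
H(V) = -[(5/8)·log₂(5/8) + (1/8)·log₂(1/8) + (1/4)·log₂(1/4)]
  = 0.4238 + 0.3750 + 0.5000
  = 1.2988 bits
H(U,V) = -[(1/4)·log₂(1/4) + (1/8)·log₂(1/8) + (3/8)·log₂(3/8) + (1/8)·log₂(1/8) + (1/8)·log₂(1/8)]
  = 0.5000 + 0.3750 + 0.5306 + 0.3750 + 0.3750
  = 2.1556 bits

I(U;V) = H(U) + H(V) - H(U,V)
  = 0.9544 + 1.2988 - 2.1556
  = 0.0976 bits

False. I(U;V) = 0.0976 bits, which is ≤ 0.75 bits.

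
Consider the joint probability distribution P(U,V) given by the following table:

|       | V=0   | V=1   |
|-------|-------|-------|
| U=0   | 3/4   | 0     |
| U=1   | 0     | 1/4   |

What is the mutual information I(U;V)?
Marginal P(U) (row sums):
  P(U=0) = 3/4 + 0 = 3/4
  P(U=1) = 0 + 1/4 = 1/4
Marginal P(V) (column sums):
  P(V=0) = 3/4 + 0 = 3/4
  P(V=1) = 0 + 1/4 = 1/4

H(U) = -[(3/4)·log₂(3/4) + (1/4)·log₂(1/4)]
  = 0.3113 + 0.5000
  = 0.8113 bits
H(V) = -[(3/4)·log₂(3/4) + (1/4)·log₂(1/4)]
  = 0.3113 + 0.5000
  = 0.8113 bits
H(U,V) = -[(3/4)·log₂(3/4) + (1/4)·log₂(1/4)]
  = 0.3113 + 0.5000
  = 0.8113 bits

I(U;V) = H(U) + H(V) - H(U,V)
  = 0.8113 + 0.8113 - 0.8113
  = 0.8113 bits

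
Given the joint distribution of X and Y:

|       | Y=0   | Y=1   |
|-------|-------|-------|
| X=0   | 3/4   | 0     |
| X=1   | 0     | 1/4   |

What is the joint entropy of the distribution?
H(X,Y) = -Σ P(X,Y) log₂ P(X,Y), summed over the non-zero cells:
H(X,Y) = -[(3/4)·log₂(3/4) + (1/4)·log₂(1/4)]
  = 0.3113 + 0.5000
  = 0.8113 bits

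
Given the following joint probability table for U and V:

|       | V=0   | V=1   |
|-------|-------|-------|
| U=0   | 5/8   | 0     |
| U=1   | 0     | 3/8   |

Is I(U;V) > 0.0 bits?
Marginal P(U) (row sums):
  P(U=0) = 5/8 + 0 = 5/8
  P(U=1) = 0 + 3/8 = 3/8
Marginal P(V) (column sums):
  P(V=0) = 5/8 + 0 = 5/8
  P(V=1) = 0 + 3/8 = 3/8

H(U) = -[(5/8)·log₂(5/8) + (3/8)·log₂(3/8)]
  = 0.4238 + 0.5306
  = 0.9544 bits
H(V) = -[(5/8)·log₂(5/8) + (3/8)·log₂(3/8)]
  = 0.4238 + 0.5306
  = 0.9544 bits
H(U,V) = -[(5/8)·log₂(5/8) + (3/8)·log₂(3/8)]
  = 0.4238 + 0.5306
  = 0.9544 bits

I(U;V) = H(U) + H(V) - H(U,V)
  = 0.9544 + 0.9544 - 0.9544
  = 0.9544 bits

Yes. I(U;V) = 0.9544 bits, which is > 0.0 bits.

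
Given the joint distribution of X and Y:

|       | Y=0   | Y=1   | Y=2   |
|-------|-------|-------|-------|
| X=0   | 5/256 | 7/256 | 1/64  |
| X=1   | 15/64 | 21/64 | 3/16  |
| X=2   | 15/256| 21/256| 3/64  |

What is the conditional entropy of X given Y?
Marginal P(Y) (column sums):
  P(Y=0) = 5/256 + 15/64 + 15/256 = 5/16
  P(Y=1) = 7/256 + 21/64 + 21/256 = 7/16
  P(Y=2) = 1/64 + 3/16 + 3/64 = 1/4

H(X|Y) = -Σ P(X,Y)·log₂ P(X|Y), where P(X|Y) = P(X,Y) / P(Y)
  (X=0,Y=0): P(X|Y) = (5/256)/(5/16) = 1/16;  -(5/256)·log₂(1/16) = 0.0781
  (X=0,Y=1): P(X|Y) = (7/256)/(7/16) = 1/16;  -(7/256)·log₂(1/16) = 0.1094
  (X=0,Y=2): P(X|Y) = (1/64)/(1/4) = 1/16;  -(1/64)·log₂(1/16) = 0.0625
  (X=1,Y=0): P(X|Y) = (15/64)/(5/16) = 3/4;  -(15/64)·log₂(3/4) = 0.0973
  (X=1,Y=1): P(X|Y) = (21/64)/(7/16) = 3/4;  -(21/64)·log₂(3/4) = 0.1362
  (X=1,Y=2): P(X|Y) = (3/16)/(1/4) = 3/4;  -(3/16)·log₂(3/4) = 0.0778
  (X=2,Y=0): P(X|Y) = (15/256)/(5/16) = 3/16;  -(15/256)·log₂(3/16) = 0.1415
  (X=2,Y=1): P(X|Y) = (21/256)/(7/16) = 3/16;  -(21/256)·log₂(3/16) = 0.1981
  (X=2,Y=2): P(X|Y) = (3/64)/(1/4) = 3/16;  -(3/64)·log₂(3/16) = 0.1132
H(X|Y) = 0.0781 + 0.1094 + 0.0625 + 0.0973 + 0.1362 + 0.0778 + 0.1415 + 0.1981 + 0.1132
  = 1.0141 bits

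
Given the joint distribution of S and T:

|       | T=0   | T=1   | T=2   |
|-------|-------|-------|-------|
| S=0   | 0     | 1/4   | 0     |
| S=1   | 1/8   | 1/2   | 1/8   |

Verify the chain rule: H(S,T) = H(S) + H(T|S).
Left side:
H(S,T) = -[(1/4)·log₂(1/4) + (1/8)·log₂(1/8) + (1/2)·log₂(1/2) + (1/8)·log₂(1/8)]
  = 0.5000 + 0.3750 + 0.5000 + 0.3750
  = 1.7500 bits

Right side:
Marginal P(S) (row sums):
  P(S=0) = 0 + 1/4 + 0 = 1/4
  P(S=1) = 1/8 + 1/2 + 1/8 = 3/4
H(S) = -[(1/4)·log₂(1/4) + (3/4)·log₂(3/4)]
  = 0.5000 + 0.3113
  = 0.8113 bits
H(T|S) = -Σ P(S,T)·log₂ P(T|S), where P(T|S) = P(S,T) / P(S)
  (cells with P(S,T) = 0 contribute 0)
  (S=0,T=1): P(T|S) = (1/4)/(1/4) = 1;  -(1/4)·log₂(1) = 0.0000
  (S=1,T=0): P(T|S) = (1/8)/(3/4) = 1/6;  -(1/8)·log₂(1/6) = 0.3231
  (S=1,T=1): P(T|S) = (1/2)/(3/4) = 2/3;  -(1/2)·log₂(2/3) = 0.2925
  (S=1,T=2): P(T|S) = (1/8)/(3/4) = 1/6;  -(1/8)·log₂(1/6) = 0.3231
H(T|S) = 0.0000 + 0.3231 + 0.2925 + 0.3231
  = 0.9387 bits
H(S) + H(T|S) = 0.8113 + 0.9387 = 1.7500 bits

Both sides equal 1.7500 bits, so the chain rule holds ✓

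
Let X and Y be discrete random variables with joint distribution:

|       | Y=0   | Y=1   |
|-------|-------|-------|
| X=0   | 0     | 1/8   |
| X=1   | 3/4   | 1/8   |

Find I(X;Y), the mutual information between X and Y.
Marginal P(X) (row sums):
  P(X=0) = 0 + 1/8 = 1/8
  P(X=1) = 3/4 + 1/8 = 7/8
Marginal P(Y) (column sums):
  P(Y=0) = 0 + 3/4 = 3/4
  P(Y=1) = 1/8 + 1/8 = 1/4

H(X) = -[(1/8)·log₂(1/8) + (7/8)·log₂(7/8)]
  = 0.3750 + 0.1686
  = 0.5436 bits
H(Y) = -[(3/4)·log₂(3/4) + (1/4)·log₂(1/4)]
  = 0.3113 + 0.5000
  = 0.8113 bits
H(X,Y) = -[(1/8)·log₂(1/8) + (3/4)·log₂(3/4) + (1/8)·log₂(1/8)]
  = 0.3750 + 0.3113 + 0.3750
  = 1.0613 bits

I(X;Y) = H(X) + H(Y) - H(X,Y)
  = 0.5436 + 0.8113 - 1.0613
  = 0.2936 bits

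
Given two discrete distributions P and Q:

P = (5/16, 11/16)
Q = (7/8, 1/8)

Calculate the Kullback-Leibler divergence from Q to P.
D(P||Q) = Σ P(i) log₂(P(i)/Q(i))
  i=0: (5/16) × log₂((5/16)/(7/8)) = (5/16) × log₂(5/14) = -0.4642
  i=1: (11/16) × log₂((11/16)/(1/8)) = (11/16) × log₂(11/2) = 1.6909
D(P||Q) = -0.4642 + 1.6909
  = 1.2267 bits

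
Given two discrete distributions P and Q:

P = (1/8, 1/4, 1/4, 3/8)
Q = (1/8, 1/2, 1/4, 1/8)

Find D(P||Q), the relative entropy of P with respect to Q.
D(P||Q) = Σ P(i) log₂(P(i)/Q(i))
  i=0: (1/8) × log₂((1/8)/(1/8)) = (1/8) × log₂(1) = 0.0000
  i=1: (1/4) × log₂((1/4)/(1/2)) = (1/4) × log₂(1/2) = -0.2500
  i=2: (1/4) × log₂((1/4)/(1/4)) = (1/4) × log₂(1) = 0.0000
  i=3: (3/8) × log₂((3/8)/(1/8)) = (3/8) × log₂(3) = 0.5944
D(P||Q) = 0.0000 - 0.2500 + 0.0000 + 0.5944
  = 0.3444 bits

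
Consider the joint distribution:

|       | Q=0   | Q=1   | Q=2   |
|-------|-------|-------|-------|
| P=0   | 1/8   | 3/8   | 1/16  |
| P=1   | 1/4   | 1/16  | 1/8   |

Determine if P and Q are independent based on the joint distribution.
Marginal P(P) (row sums):
  P(P=0) = 1/8 + 3/8 + 1/16 = 9/16
  P(P=1) = 1/4 + 1/16 + 1/8 = 7/16
Marginal P(Q) (column sums):
  P(Q=0) = 1/8 + 1/4 = 3/8
  P(Q=1) = 3/8 + 1/16 = 7/16
  P(Q=2) = 1/16 + 1/8 = 3/16

P and Q are independent iff P(P=i,Q=j) = P(P=i)·P(Q=j) for every cell.
  P(P=0)·P(Q=0) = 9/16 × 3/8 = 27/128, but P(P=0,Q=0) = 1/8 ✗

No, P and Q are not independent. Quantitatively, I(P;Q) > 0:

H(P) = -[(9/16)·log₂(9/16) + (7/16)·log₂(7/16)]
  = 0.4669 + 0.5218
  = 0.9887 bits
H(Q) = -[(3/8)·log₂(3/8) + (7/16)·log₂(7/16) + (3/16)·log₂(3/16)]
  = 0.5306 + 0.5218 + 0.4528
  = 1.5052 bits
H(P,Q) = -[(1/8)·log₂(1/8) + (3/8)·log₂(3/8) + (1/16)·log₂(1/16) + (1/4)·log₂(1/4) + (1/16)·log₂(1/16) + (1/8)·log₂(1/8)]
  = 0.3750 + 0.5306 + 0.2500 + 0.5000 + 0.2500 + 0.3750
  = 2.2806 bits
I(P;Q) = H(P) + H(Q) - H(P,Q) = 0.9887 + 1.5052 - 2.2806 = 0.2133 bits > 0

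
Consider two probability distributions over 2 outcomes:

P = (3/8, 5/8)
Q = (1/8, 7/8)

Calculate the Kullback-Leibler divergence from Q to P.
D(P||Q) = Σ P(i) log₂(P(i)/Q(i))
  i=0: (3/8) × log₂((3/8)/(1/8)) = (3/8) × log₂(3) = 0.5944
  i=1: (5/8) × log₂((5/8)/(7/8)) = (5/8) × log₂(5/7) = -0.3034
D(P||Q) = 0.5944 - 0.3034
  = 0.2910 bits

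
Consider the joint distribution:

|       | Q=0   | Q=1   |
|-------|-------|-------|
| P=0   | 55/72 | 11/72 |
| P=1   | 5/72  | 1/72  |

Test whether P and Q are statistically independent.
Marginal P(P) (row sums):
  P(P=0) = 55/72 + 11/72 = 11/12
  P(P=1) = 5/72 + 1/72 = 1/12
Marginal P(Q) (column sums):
  P(Q=0) = 55/72 + 5/72 = 5/6
  P(Q=1) = 11/72 + 1/72 = 1/6

P and Q are independent iff P(P=i,Q=j) = P(P=i)·P(Q=j) for every cell.
  P(P=0)·P(Q=0) = 11/12 × 5/6 = 55/72 = P(P=0,Q=0) ✓
  P(P=0)·P(Q=1) = 11/12 × 1/6 = 11/72 = P(P=0,Q=1) ✓
  P(P=1)·P(Q=0) = 1/12 × 5/6 = 5/72 = P(P=1,Q=0) ✓
  P(P=1)·P(Q=1) = 1/12 × 1/6 = 1/72 = P(P=1,Q=1) ✓

Yes, P and Q are independent: every cell factors, so I(P;Q) = 0 bits.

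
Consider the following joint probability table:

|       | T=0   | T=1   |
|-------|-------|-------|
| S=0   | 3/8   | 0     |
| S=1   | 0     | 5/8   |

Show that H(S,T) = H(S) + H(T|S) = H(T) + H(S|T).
Marginal P(S) (row sums):
  P(S=0) = 3/8 + 0 = 3/8
  P(S=1) = 0 + 5/8 = 5/8
Marginal P(T) (column sums):
  P(T=0) = 3/8 + 0 = 3/8
  P(T=1) = 0 + 5/8 = 5/8

Decomposition 1: H(S) + H(T|S)
H(S) = -[(3/8)·log₂(3/8) + (5/8)·log₂(5/8)]
  = 0.5306 + 0.4238
  = 0.9544 bits
H(T|S) = -Σ P(S,T)·log₂ P(T|S), where P(T|S) = P(S,T) / P(S)
  (cells with P(S,T) = 0 contribute 0)
  (S=0,T=0): P(T|S) = (3/8)/(3/8) = 1;  -(3/8)·log₂(1) = 0.0000
  (S=1,T=1): P(T|S) = (5/8)/(5/8) = 1;  -(5/8)·log₂(1) = 0.0000
H(T|S) = 0.0000 + 0.0000
  = 0.0000 bits
H(S) + H(T|S) = 0.9544 + 0.0000 = 0.9544 bits

Decomposition 2: H(T) + H(S|T)
H(T) = -[(3/8)·log₂(3/8) + (5/8)·log₂(5/8)]
  = 0.5306 + 0.4238
  = 0.9544 bits
H(S|T) = -Σ P(S,T)·log₂ P(S|T), where P(S|T) = P(S,T) / P(T)
  (cells with P(S,T) = 0 contribute 0)
  (S=0,T=0): P(S|T) = (3/8)/(3/8) = 1;  -(3/8)·log₂(1) = 0.0000
  (S=1,T=1): P(S|T) = (5/8)/(5/8) = 1;  -(5/8)·log₂(1) = 0.0000
H(S|T) = 0.0000 + 0.0000
  = 0.0000 bits
H(T) + H(S|T) = 0.9544 + 0.0000 = 0.9544 bits

Direct computation of the joint entropy:
H(S,T) = -[(3/8)·log₂(3/8) + (5/8)·log₂(5/8)]
  = 0.5306 + 0.4238
  = 0.9544 bits

All three agree: H(S,T) = 0.9544 bits ✓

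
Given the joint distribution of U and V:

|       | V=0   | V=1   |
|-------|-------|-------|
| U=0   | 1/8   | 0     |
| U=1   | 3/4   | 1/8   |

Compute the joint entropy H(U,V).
H(U,V) = -Σ P(U,V) log₂ P(U,V), summed over the non-zero cells:
H(U,V) = -[(1/8)·log₂(1/8) + (3/4)·log₂(3/4) + (1/8)·log₂(1/8)]
  = 0.3750 + 0.3113 + 0.3750
  = 1.0613 bits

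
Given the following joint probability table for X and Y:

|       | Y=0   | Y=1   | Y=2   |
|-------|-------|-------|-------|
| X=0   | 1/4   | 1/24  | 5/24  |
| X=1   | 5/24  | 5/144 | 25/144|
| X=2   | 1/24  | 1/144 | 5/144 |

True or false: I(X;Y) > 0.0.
Marginal P(X) (row sums):
  P(X=0) = 1/4 + 1/24 + 5/24 = 1/2
  P(X=1) = 5/24 + 5/144 + 25/144 = 5/12
  P(X=2) = 1/24 + 1/144 + 5/144 = 1/12
Marginal P(Y) (column sums):
  P(Y=0) = 1/4 + 5/24 + 1/24 = 1/2
  P(Y=1) = 1/24 + 5/144 + 1/144 = 1/12
  P(Y=2) = 5/24 + 25/144 + 5/144 = 5/12

H(X) = -[(1/2)·log₂(1/2) + (5/12)·log₂(5/12) + (1/12)·log₂(1/12)]
  = 0.5000 + 0.5263 + 0.2987
  = 1.3250 bits
H(Y) = -[(1/2)·log₂(1/2) + (1/12)·log₂(1/12) + (5/12)·log₂(5/12)]
  = 0.5000 + 0.2987 + 0.5263
  = 1.3250 bits
H(X,Y) = -[(1/4)·log₂(1/4) + (1/24)·log₂(1/24) + (5/24)·log₂(5/24) + (5/24)·log₂(5/24) + (5/144)·log₂(5/144) + (25/144)·log₂(25/144) + (1/24)·log₂(1/24) + (1/144)·log₂(1/144) + (5/144)·log₂(5/144)]
  = 0.5000 + 0.1910 + 0.4715 + 0.4715 + 0.1683 + 0.4386 + 0.1910 + 0.0498 + 0.1683
  = 2.6500 bits

I(X;Y) = H(X) + H(Y) - H(X,Y)
  = 1.3250 + 1.3250 - 2.6500
  = 0.0000 bits

False. I(X;Y) = 0.0000 bits, which is ≤ 0.0 bits.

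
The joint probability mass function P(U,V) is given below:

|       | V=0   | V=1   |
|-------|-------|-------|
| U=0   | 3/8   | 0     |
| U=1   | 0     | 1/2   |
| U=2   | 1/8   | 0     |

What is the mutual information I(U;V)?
Marginal P(U) (row sums):
  P(U=0) = 3/8 + 0 = 3/8
  P(U=1) = 0 + 1/2 = 1/2
  P(U=2) = 1/8 + 0 = 1/8
Marginal P(V) (column sums):
  P(V=0) = 3/8 + 0 + 1/8 = 1/2
  P(V=1) = 0 + 1/2 + 0 = 1/2

H(U) = -[(3/8)·log₂(3/8) + (1/2)·log₂(1/2) + (1/8)·log₂(1/8)]
  = 0.5306 + 0.5000 + 0.3750
  = 1.4056 bits
H(V) = -[(1/2)·log₂(1/2) + (1/2)·log₂(1/2)]
  = 0.5000 + 0.5000
  = 1.0000 bits
H(U,V) = -[(3/8)·log₂(3/8) + (1/2)·log₂(1/2) + (1/8)·log₂(1/8)]
  = 0.5306 + 0.5000 + 0.3750
  = 1.4056 bits

I(U;V) = H(U) + H(V) - H(U,V)
  = 1.4056 + 1.0000 - 1.4056
  = 1.0000 bits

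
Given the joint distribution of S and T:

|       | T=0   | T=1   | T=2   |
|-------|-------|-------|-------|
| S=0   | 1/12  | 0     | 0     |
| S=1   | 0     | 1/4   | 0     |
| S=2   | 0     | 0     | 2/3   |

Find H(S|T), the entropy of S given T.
Marginal P(T) (column sums):
  P(T=0) = 1/12 + 0 + 0 = 1/12
  P(T=1) = 0 + 1/4 + 0 = 1/4
  P(T=2) = 0 + 0 + 2/3 = 2/3

H(S|T) = -Σ P(S,T)·log₂ P(S|T), where P(S|T) = P(S,T) / P(T)
  (cells with P(S,T) = 0 contribute 0)
  (S=0,T=0): P(S|T) = (1/12)/(1/12) = 1;  -(1/12)·log₂(1) = 0.0000
  (S=1,T=1): P(S|T) = (1/4)/(1/4) = 1;  -(1/4)·log₂(1) = 0.0000
  (S=2,T=2): P(S|T) = (2/3)/(2/3) = 1;  -(2/3)·log₂(1) = 0.0000
H(S|T) = 0.0000 + 0.0000 + 0.0000
  = 0.0000 bits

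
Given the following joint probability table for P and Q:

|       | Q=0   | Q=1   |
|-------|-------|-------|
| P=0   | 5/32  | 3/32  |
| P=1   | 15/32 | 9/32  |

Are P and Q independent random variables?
Marginal P(P) (row sums):
  P(P=0) = 5/32 + 3/32 = 1/4
  P(P=1) = 15/32 + 9/32 = 3/4
Marginal P(Q) (column sums):
  P(Q=0) = 5/32 + 15/32 = 5/8
  P(Q=1) = 3/32 + 9/32 = 3/8

P and Q are independent iff P(P=i,Q=j) = P(P=i)·P(Q=j) for every cell.
  P(P=0)·P(Q=0) = 1/4 × 5/8 = 5/32 = P(P=0,Q=0) ✓
  P(P=0)·P(Q=1) = 1/4 × 3/8 = 3/32 = P(P=0,Q=1) ✓
  P(P=1)·P(Q=0) = 3/4 × 5/8 = 15/32 = P(P=1,Q=0) ✓
  P(P=1)·P(Q=1) = 3/4 × 3/8 = 9/32 = P(P=1,Q=1) ✓

Yes, P and Q are independent: every cell factors, so I(P;Q) = 0 bits.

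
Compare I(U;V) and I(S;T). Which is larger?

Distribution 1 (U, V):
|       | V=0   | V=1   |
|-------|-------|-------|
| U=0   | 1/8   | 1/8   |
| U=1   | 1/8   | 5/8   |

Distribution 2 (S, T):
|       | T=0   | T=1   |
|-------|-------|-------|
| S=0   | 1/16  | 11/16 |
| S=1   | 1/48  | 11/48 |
Distribution 1 (U, V):
Marginal P(U) (row sums):
  P(U=0) = 1/8 + 1/8 = 1/4
  P(U=1) = 1/8 + 5/8 = 3/4
Marginal P(V) (column sums):
  P(V=0) = 1/8 + 1/8 = 1/4
  P(V=1) = 1/8 + 5/8 = 3/4

H(U) = -[(1/4)·log₂(1/4) + (3/4)·log₂(3/4)]
  = 0.5000 + 0.3113
  = 0.8113 bits
H(V) = -[(1/4)·log₂(1/4) + (3/4)·log₂(3/4)]
  = 0.5000 + 0.3113
  = 0.8113 bits
H(U,V) = -[(1/8)·log₂(1/8) + (1/8)·log₂(1/8) + (1/8)·log₂(1/8) + (5/8)·log₂(5/8)]
  = 0.3750 + 0.3750 + 0.3750 + 0.4238
  = 1.5488 bits

I(U;V) = H(U) + H(V) - H(U,V)
  = 0.8113 + 0.8113 - 1.5488
  = 0.0738 bits

Distribution 2 (S, T):
Marginal P(S) (row sums):
  P(S=0) = 1/16 + 11/16 = 3/4
  P(S=1) = 1/48 + 11/48 = 1/4
Marginal P(T) (column sums):
  P(T=0) = 1/16 + 1/48 = 1/12
  P(T=1) = 11/16 + 11/48 = 11/12

H(S) = -[(3/4)·log₂(3/4) + (1/4)·log₂(1/4)]
  = 0.3113 + 0.5000
  = 0.8113 bits
H(T) = -[(1/12)·log₂(1/12) + (11/12)·log₂(11/12)]
  = 0.2987 + 0.1151
  = 0.4138 bits
H(S,T) = -[(1/16)·log₂(1/16) + (11/16)·log₂(11/16) + (1/48)·log₂(1/48) + (11/48)·log₂(11/48)]
  = 0.2500 + 0.3716 + 0.1164 + 0.4871
  = 1.2251 bits

I(S;T) = H(S) + H(T) - H(S,T)
  = 0.8113 + 0.4138 - 1.2251
  = 0.0000 bits

I(U;V) = 0.0738 bits > I(S;T) = 0.0000 bits, so (U, V) has the higher mutual information (stronger dependence).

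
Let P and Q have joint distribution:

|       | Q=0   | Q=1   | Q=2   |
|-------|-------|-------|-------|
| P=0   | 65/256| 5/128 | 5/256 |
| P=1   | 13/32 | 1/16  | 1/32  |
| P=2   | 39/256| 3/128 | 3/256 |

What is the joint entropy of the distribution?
H(P,Q) = -Σ P(P,Q) log₂ P(P,Q), summed over the non-zero cells:
H(P,Q) = -[(65/256)·log₂(65/256) + (5/128)·log₂(5/128) + (5/256)·log₂(5/256) + (13/32)·log₂(13/32) + (1/16)·log₂(1/16) + (1/32)·log₂(1/32) + (39/256)·log₂(39/256) + (3/128)·log₂(3/128) + (3/256)·log₂(3/256)]
  = 0.5021 + 0.1827 + 0.1109 + 0.5279 + 0.2500 + 0.1563 + 0.4136 + 0.1269 + 0.0752
  = 2.3456 bits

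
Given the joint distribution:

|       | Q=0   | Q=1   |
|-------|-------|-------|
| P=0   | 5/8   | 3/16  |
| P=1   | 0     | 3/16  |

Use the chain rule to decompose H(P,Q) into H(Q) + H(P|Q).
By the chain rule: H(P,Q) = H(Q) + H(P|Q)

Marginal P(Q) (column sums):
  P(Q=0) = 5/8 + 0 = 5/8
  P(Q=1) = 3/16 + 3/16 = 3/8
H(Q) = -[(5/8)·log₂(5/8) + (3/8)·log₂(3/8)]
  = 0.4238 + 0.5306
  = 0.9544 bits
H(P|Q) = -Σ P(P,Q)·log₂ P(P|Q), where P(P|Q) = P(P,Q) / P(Q)
  (cells with P(P,Q) = 0 contribute 0)
  (P=0,Q=0): P(P|Q) = (5/8)/(5/8) = 1;  -(5/8)·log₂(1) = 0.0000
  (P=0,Q=1): P(P|Q) = (3/16)/(3/8) = 1/2;  -(3/16)·log₂(1/2) = 0.1875
  (P=1,Q=1): P(P|Q) = (3/16)/(3/8) = 1/2;  -(3/16)·log₂(1/2) = 0.1875
H(P|Q) = 0.0000 + 0.1875 + 0.1875
  = 0.3750 bits

H(P,Q) = H(Q) + H(P|Q) = 0.9544 + 0.3750 = 1.3294 bits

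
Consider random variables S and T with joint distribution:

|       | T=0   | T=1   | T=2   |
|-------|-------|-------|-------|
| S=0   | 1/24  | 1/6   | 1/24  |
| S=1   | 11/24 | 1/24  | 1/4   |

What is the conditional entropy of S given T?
Marginal P(T) (column sums):
  P(T=0) = 1/24 + 11/24 = 1/2
  P(T=1) = 1/6 + 1/24 = 5/24
  P(T=2) = 1/24 + 1/4 = 7/24

H(S|T) = -Σ P(S,T)·log₂ P(S|T), where P(S|T) = P(S,T) / P(T)
  (S=0,T=0): P(S|T) = (1/24)/(1/2) = 1/12;  -(1/24)·log₂(1/12) = 0.1494
  (S=0,T=1): P(S|T) = (1/6)/(5/24) = 4/5;  -(1/6)·log₂(4/5) = 0.0537
  (S=0,T=2): P(S|T) = (1/24)/(7/24) = 1/7;  -(1/24)·log₂(1/7) = 0.1170
  (S=1,T=0): P(S|T) = (11/24)/(1/2) = 11/12;  -(11/24)·log₂(11/12) = 0.0575
  (S=1,T=1): P(S|T) = (1/24)/(5/24) = 1/5;  -(1/24)·log₂(1/5) = 0.0967
  (S=1,T=2): P(S|T) = (1/4)/(7/24) = 6/7;  -(1/4)·log₂(6/7) = 0.0556
H(S|T) = 0.1494 + 0.0537 + 0.1170 + 0.0575 + 0.0967 + 0.0556
  = 0.5299 bits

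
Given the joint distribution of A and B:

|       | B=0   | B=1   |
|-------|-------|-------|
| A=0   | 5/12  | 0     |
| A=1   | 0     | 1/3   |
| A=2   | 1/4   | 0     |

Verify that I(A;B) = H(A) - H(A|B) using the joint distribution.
Left side, from I(A;B) = H(A) + H(B) - H(A,B):
Marginal P(A) (row sums):
  P(A=0) = 5/12 + 0 = 5/12
  P(A=1) = 0 + 1/3 = 1/3
  P(A=2) = 1/4 + 0 = 1/4
Marginal P(B) (column sums):
  P(B=0) = 5/12 + 0 + 1/4 = 2/3
  P(B=1) = 0 + 1/3 + 0 = 1/3

H(A) = -[(5/12)·log₂(5/12) + (1/3)·log₂(1/3) + (1/4)·log₂(1/4)]
  = 0.5263 + 0.5283 + 0.5000
  = 1.5546 bits
H(B) = -[(2/3)·log₂(2/3) + (1/3)·log₂(1/3)]
  = 0.3900 + 0.5283
  = 0.9183 bits
H(A,B) = -[(5/12)·log₂(5/12) + (1/3)·log₂(1/3) + (1/4)·log₂(1/4)]
  = 0.5263 + 0.5283 + 0.5000
  = 1.5546 bits

I(A;B) = H(A) + H(B) - H(A,B)
  = 1.5546 + 0.9183 - 1.5546
  = 0.9183 bits

Right side, with H(A|B) computed directly from the conditional probabilities:
H(A|B) = -Σ P(A,B)·log₂ P(A|B), where P(A|B) = P(A,B) / P(B)
  (cells with P(A,B) = 0 contribute 0)
  (A=0,B=0): P(A|B) = (5/12)/(2/3) = 5/8;  -(5/12)·log₂(5/8) = 0.2825
  (A=1,B=1): P(A|B) = (1/3)/(1/3) = 1;  -(1/3)·log₂(1) = 0.0000
  (A=2,B=0): P(A|B) = (1/4)/(2/3) = 3/8;  -(1/4)·log₂(3/8) = 0.3538
H(A|B) = 0.2825 + 0.0000 + 0.3538
  = 0.6363 bits
H(A) - H(A|B) = 1.5546 - 0.6363 = 0.9183 bits

Both sides equal 0.9183 bits, so I(A;B) = H(A) - H(A|B) ✓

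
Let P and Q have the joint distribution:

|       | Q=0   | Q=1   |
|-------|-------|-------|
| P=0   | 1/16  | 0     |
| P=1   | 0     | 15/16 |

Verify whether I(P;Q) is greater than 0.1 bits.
Marginal P(P) (row sums):
  P(P=0) = 1/16 + 0 = 1/16
  P(P=1) = 0 + 15/16 = 15/16
Marginal P(Q) (column sums):
  P(Q=0) = 1/16 + 0 = 1/16
  P(Q=1) = 0 + 15/16 = 15/16

H(P) = -[(1/16)·log₂(1/16) + (15/16)·log₂(15/16)]
  = 0.2500 + 0.0873
  = 0.3373 bits
H(Q) = -[(1/16)·log₂(1/16) + (15/16)·log₂(15/16)]
  = 0.2500 + 0.0873
  = 0.3373 bits
H(P,Q) = -[(1/16)·log₂(1/16) + (15/16)·log₂(15/16)]
  = 0.2500 + 0.0873
  = 0.3373 bits

I(P;Q) = H(P) + H(Q) - H(P,Q)
  = 0.3373 + 0.3373 - 0.3373
  = 0.3373 bits

Yes. I(P;Q) = 0.3373 bits, which is > 0.1 bits.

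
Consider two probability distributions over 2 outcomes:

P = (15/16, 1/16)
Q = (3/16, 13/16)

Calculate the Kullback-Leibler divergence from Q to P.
D(P||Q) = Σ P(i) log₂(P(i)/Q(i))
  i=0: (15/16) × log₂((15/16)/(3/16)) = (15/16) × log₂(5) = 2.1768
  i=1: (1/16) × log₂((1/16)/(13/16)) = (1/16) × log₂(1/13) = -0.2313
D(P||Q) = 2.1768 - 0.2313
  = 1.9455 bits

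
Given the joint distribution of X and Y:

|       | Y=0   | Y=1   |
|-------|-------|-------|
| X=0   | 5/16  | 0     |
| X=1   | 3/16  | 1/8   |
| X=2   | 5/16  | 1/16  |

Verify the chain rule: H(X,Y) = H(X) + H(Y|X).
Left side:
H(X,Y) = -[(5/16)·log₂(5/16) + (3/16)·log₂(3/16) + (1/8)·log₂(1/8) + (5/16)·log₂(5/16) + (1/16)·log₂(1/16)]
  = 0.5244 + 0.4528 + 0.3750 + 0.5244 + 0.2500
  = 2.1266 bits

Right side:
Marginal P(X) (row sums):
  P(X=0) = 5/16 + 0 = 5/16
  P(X=1) = 3/16 + 1/8 = 5/16
  P(X=2) = 5/16 + 1/16 = 3/8
H(X) = -[(5/16)·log₂(5/16) + (5/16)·log₂(5/16) + (3/8)·log₂(3/8)]
  = 0.5244 + 0.5244 + 0.5306
  = 1.5794 bits
H(Y|X) = -Σ P(X,Y)·log₂ P(Y|X), where P(Y|X) = P(X,Y) / P(X)
  (cells with P(X,Y) = 0 contribute 0)
  (X=0,Y=0): P(Y|X) = (5/16)/(5/16) = 1;  -(5/16)·log₂(1) = 0.0000
  (X=1,Y=0): P(Y|X) = (3/16)/(5/16) = 3/5;  -(3/16)·log₂(3/5) = 0.1382
  (X=1,Y=1): P(Y|X) = (1/8)/(5/16) = 2/5;  -(1/8)·log₂(2/5) = 0.1652
  (X=2,Y=0): P(Y|X) = (5/16)/(3/8) = 5/6;  -(5/16)·log₂(5/6) = 0.0822
  (X=2,Y=1): P(Y|X) = (1/16)/(3/8) = 1/6;  -(1/16)·log₂(1/6) = 0.1616
H(Y|X) = 0.0000 + 0.1382 + 0.1652 + 0.0822 + 0.1616
  = 0.5472 bits
H(X) + H(Y|X) = 1.5794 + 0.5472 = 2.1266 bits

Both sides equal 2.1266 bits, so the chain rule holds ✓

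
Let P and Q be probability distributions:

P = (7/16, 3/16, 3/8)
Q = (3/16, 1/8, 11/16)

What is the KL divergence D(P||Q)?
D(P||Q) = Σ P(i) log₂(P(i)/Q(i))
  i=0: (7/16) × log₂((7/16)/(3/16)) = (7/16) × log₂(7/3) = 0.5348
  i=1: (3/16) × log₂((3/16)/(1/8)) = (3/16) × log₂(3/2) = 0.1097
  i=2: (3/8) × log₂((3/8)/(11/16)) = (3/8) × log₂(6/11) = -0.3279
D(P||Q) = 0.5348 + 0.1097 - 0.3279
  = 0.3166 bits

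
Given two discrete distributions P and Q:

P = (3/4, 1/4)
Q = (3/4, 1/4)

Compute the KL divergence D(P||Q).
D(P||Q) = Σ P(i) log₂(P(i)/Q(i))
  i=0: (3/4) × log₂((3/4)/(3/4)) = (3/4) × log₂(1) = 0.0000
  i=1: (1/4) × log₂((1/4)/(1/4)) = (1/4) × log₂(1) = 0.0000
D(P||Q) = 0.0000 + 0.0000
  = 0.0000 bits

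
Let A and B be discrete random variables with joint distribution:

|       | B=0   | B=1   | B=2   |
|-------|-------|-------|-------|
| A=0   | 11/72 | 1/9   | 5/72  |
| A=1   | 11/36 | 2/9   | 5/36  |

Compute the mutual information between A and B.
Marginal P(A) (row sums):
  P(A=0) = 11/72 + 1/9 + 5/72 = 1/3
  P(A=1) = 11/36 + 2/9 + 5/36 = 2/3
Marginal P(B) (column sums):
  P(B=0) = 11/72 + 11/36 = 11/24
  P(B=1) = 1/9 + 2/9 = 1/3
  P(B=2) = 5/72 + 5/36 = 5/24

H(A) = -[(1/3)·log₂(1/3) + (2/3)·log₂(2/3)]
  = 0.5283 + 0.3900
  = 0.9183 bits
H(B) = -[(11/24)·log₂(11/24) + (1/3)·log₂(1/3) + (5/24)·log₂(5/24)]
  = 0.5159 + 0.5283 + 0.4715
  = 1.5157 bits
H(A,B) = -[(11/72)·log₂(11/72) + (1/9)·log₂(1/9) + (5/72)·log₂(5/72) + (11/36)·log₂(11/36) + (2/9)·log₂(2/9) + (5/36)·log₂(5/36)]
  = 0.4141 + 0.3522 + 0.2672 + 0.5227 + 0.4822 + 0.3956
  = 2.4340 bits

I(A;B) = H(A) + H(B) - H(A,B)
  = 0.9183 + 1.5157 - 2.4340
  = 0.0000 bits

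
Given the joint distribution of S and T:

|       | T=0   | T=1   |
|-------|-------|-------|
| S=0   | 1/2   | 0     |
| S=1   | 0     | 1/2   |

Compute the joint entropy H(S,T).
H(S,T) = -Σ P(S,T) log₂ P(S,T), summed over the non-zero cells:
H(S,T) = -[(1/2)·log₂(1/2) + (1/2)·log₂(1/2)]
  = 0.5000 + 0.5000
  = 1.0000 bits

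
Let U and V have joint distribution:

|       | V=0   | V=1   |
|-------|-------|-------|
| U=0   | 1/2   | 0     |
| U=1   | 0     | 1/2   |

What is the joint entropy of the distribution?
H(U,V) = -Σ P(U,V) log₂ P(U,V), summed over the non-zero cells:
H(U,V) = -[(1/2)·log₂(1/2) + (1/2)·log₂(1/2)]
  = 0.5000 + 0.5000
  = 1.0000 bits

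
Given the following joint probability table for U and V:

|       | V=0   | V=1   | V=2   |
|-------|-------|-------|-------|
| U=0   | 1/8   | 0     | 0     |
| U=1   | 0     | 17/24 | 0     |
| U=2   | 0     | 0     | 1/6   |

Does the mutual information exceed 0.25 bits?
Marginal P(U) (row sums):
  P(U=0) = 1/8 + 0 + 0 = 1/8
  P(U=1) = 0 + 17/24 + 0 = 17/24
  P(U=2) = 0 + 0 + 1/6 = 1/6
Marginal P(V) (column sums):
  P(V=0) = 1/8 + 0 + 0 = 1/8
  P(V=1) = 0 + 17/24 + 0 = 17/24
  P(V=2) = 0 + 0 + 1/6 = 1/6

H(U) = -[(1/8)·log₂(1/8) + (17/24)·log₂(17/24) + (1/6)·log₂(1/6)]
  = 0.3750 + 0.3524 + 0.4308
  = 1.1582 bits
H(V) = -[(1/8)·log₂(1/8) + (17/24)·log₂(17/24) + (1/6)·log₂(1/6)]
  = 0.3750 + 0.3524 + 0.4308
  = 1.1582 bits
H(U,V) = -[(1/8)·log₂(1/8) + (17/24)·log₂(17/24) + (1/6)·log₂(1/6)]
  = 0.3750 + 0.3524 + 0.4308
  = 1.1582 bits

I(U;V) = H(U) + H(V) - H(U,V)
  = 1.1582 + 1.1582 - 1.1582
  = 1.1582 bits

Yes. I(U;V) = 1.1582 bits, which is > 0.25 bits.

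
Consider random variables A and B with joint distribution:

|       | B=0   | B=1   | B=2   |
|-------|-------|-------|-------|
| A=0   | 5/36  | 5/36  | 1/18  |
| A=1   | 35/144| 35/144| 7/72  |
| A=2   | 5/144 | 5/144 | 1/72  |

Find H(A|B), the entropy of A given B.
Marginal P(B) (column sums):
  P(B=0) = 5/36 + 35/144 + 5/144 = 5/12
  P(B=1) = 5/36 + 35/144 + 5/144 = 5/12
  P(B=2) = 1/18 + 7/72 + 1/72 = 1/6

H(A|B) = -Σ P(A,B)·log₂ P(A|B), where P(A|B) = P(A,B) / P(B)
  (A=0,B=0): P(A|B) = (5/36)/(5/12) = 1/3;  -(5/36)·log₂(1/3) = 0.2201
  (A=0,B=1): P(A|B) = (5/36)/(5/12) = 1/3;  -(5/36)·log₂(1/3) = 0.2201
  (A=0,B=2): P(A|B) = (1/18)/(1/6) = 1/3;  -(1/18)·log₂(1/3) = 0.0881
  (A=1,B=0): P(A|B) = (35/144)/(5/12) = 7/12;  -(35/144)·log₂(7/12) = 0.1890
  (A=1,B=1): P(A|B) = (35/144)/(5/12) = 7/12;  -(35/144)·log₂(7/12) = 0.1890
  (A=1,B=2): P(A|B) = (7/72)/(1/6) = 7/12;  -(7/72)·log₂(7/12) = 0.0756
  (A=2,B=0): P(A|B) = (5/144)/(5/12) = 1/12;  -(5/144)·log₂(1/12) = 0.1245
  (A=2,B=1): P(A|B) = (5/144)/(5/12) = 1/12;  -(5/144)·log₂(1/12) = 0.1245
  (A=2,B=2): P(A|B) = (1/72)/(1/6) = 1/12;  -(1/72)·log₂(1/12) = 0.0498
H(A|B) = 0.2201 + 0.2201 + 0.0881 + 0.1890 + 0.1890 + 0.0756 + 0.1245 + 0.1245 + 0.0498
  = 1.2807 bits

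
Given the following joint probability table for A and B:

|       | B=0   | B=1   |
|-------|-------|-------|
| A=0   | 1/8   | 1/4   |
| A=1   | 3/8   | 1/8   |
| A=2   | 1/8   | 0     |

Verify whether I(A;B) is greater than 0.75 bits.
Marginal P(A) (row sums):
  P(A=0) = 1/8 + 1/4 = 3/8
  P(A=1) = 3/8 + 1/8 = 1/2
  P(A=2) = 1/8 + 0 = 1/8
Marginal P(B) (column sums):
  P(B=0) = 1/8 + 3/8 + 1/8 = 5/8
  P(B=1) = 1/4 + 1/8 + 0 = 3/8

H(A) = -[(3/8)·log₂(3/8) + (1/2)·log₂(1/2) + (1/8)·log₂(1/8)]
  = 0.5306 + 0.5000 + 0.3750
  = 1.4056 bits
H(B) = -[(5/8)·log₂(5/8) + (3/8)·log₂(3/8)]
  = 0.4238 + 0.5306
  = 0.9544 bits
H(A,B) = -[(1/8)·log₂(1/8) + (1/4)·log₂(1/4) + (3/8)·log₂(3/8) + (1/8)·log₂(1/8) + (1/8)·log₂(1/8)]
  = 0.3750 + 0.5000 + 0.5306 + 0.3750 + 0.3750
  = 2.1556 bits

I(A;B) = H(A) + H(B) - H(A,B)
  = 1.4056 + 0.9544 - 2.1556
  = 0.2044 bits

No. I(A;B) = 0.2044 bits, which is ≤ 0.75 bits.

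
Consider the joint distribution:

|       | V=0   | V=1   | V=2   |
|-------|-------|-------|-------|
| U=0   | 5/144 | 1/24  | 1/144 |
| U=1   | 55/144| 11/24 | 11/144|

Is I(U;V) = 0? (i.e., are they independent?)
Marginal P(U) (row sums):
  P(U=0) = 5/144 + 1/24 + 1/144 = 1/12
  P(U=1) = 55/144 + 11/24 + 11/144 = 11/12
Marginal P(V) (column sums):
  P(V=0) = 5/144 + 55/144 = 5/12
  P(V=1) = 1/24 + 11/24 = 1/2
  P(V=2) = 1/144 + 11/144 = 1/12

U and V are independent iff P(U=i,V=j) = P(U=i)·P(V=j) for every cell.
  P(U=0)·P(V=0) = 1/12 × 5/12 = 5/144 = P(U=0,V=0) ✓
  P(U=0)·P(V=1) = 1/12 × 1/2 = 1/24 = P(U=0,V=1) ✓
  P(U=0)·P(V=2) = 1/12 × 1/12 = 1/144 = P(U=0,V=2) ✓
  P(U=1)·P(V=0) = 11/12 × 5/12 = 55/144 = P(U=1,V=0) ✓
  P(U=1)·P(V=1) = 11/12 × 1/2 = 11/24 = P(U=1,V=1) ✓
  P(U=1)·P(V=2) = 11/12 × 1/12 = 11/144 = P(U=1,V=2) ✓

Yes, U and V are independent: every cell factors, so I(U;V) = 0 bits.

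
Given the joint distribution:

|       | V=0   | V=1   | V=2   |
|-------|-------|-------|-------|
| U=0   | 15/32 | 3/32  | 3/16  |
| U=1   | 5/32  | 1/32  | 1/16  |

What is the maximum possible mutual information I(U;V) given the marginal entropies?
The upper bound on mutual information is I(U;V) ≤ min(H(U), H(V)).

Marginal P(U) (row sums):
  P(U=0) = 15/32 + 3/32 + 3/16 = 3/4
  P(U=1) = 5/32 + 1/32 + 1/16 = 1/4
Marginal P(V) (column sums):
  P(V=0) = 15/32 + 5/32 = 5/8
  P(V=1) = 3/32 + 1/32 = 1/8
  P(V=2) = 3/16 + 1/16 = 1/4

H(U) = -[(3/4)·log₂(3/4) + (1/4)·log₂(1/4)]
  = 0.3113 + 0.5000
  = 0.8113 bits
H(V) = -[(5/8)·log₂(5/8) + (1/8)·log₂(1/8) + (1/4)·log₂(1/4)]
  = 0.4238 + 0.3750 + 0.5000
  = 1.2988 bits

Maximum possible I(U;V) = min(0.8113, 1.2988) = 0.8113 bits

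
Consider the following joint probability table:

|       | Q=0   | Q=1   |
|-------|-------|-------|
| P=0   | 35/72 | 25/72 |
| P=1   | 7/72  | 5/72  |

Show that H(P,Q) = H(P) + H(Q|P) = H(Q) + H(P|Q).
Marginal P(P) (row sums):
  P(P=0) = 35/72 + 25/72 = 5/6
  P(P=1) = 7/72 + 5/72 = 1/6
Marginal P(Q) (column sums):
  P(Q=0) = 35/72 + 7/72 = 7/12
  P(Q=1) = 25/72 + 5/72 = 5/12

Decomposition 1: H(P) + H(Q|P)
H(P) = -[(5/6)·log₂(5/6) + (1/6)·log₂(1/6)]
  = 0.2192 + 0.4308
  = 0.6500 bits
H(Q|P) = -Σ P(P,Q)·log₂ P(Q|P), where P(Q|P) = P(P,Q) / P(P)
  (P=0,Q=0): P(Q|P) = (35/72)/(5/6) = 7/12;  -(35/72)·log₂(7/12) = 0.3780
  (P=0,Q=1): P(Q|P) = (25/72)/(5/6) = 5/12;  -(25/72)·log₂(5/12) = 0.4386
  (P=1,Q=0): P(Q|P) = (7/72)/(1/6) = 7/12;  -(7/72)·log₂(7/12) = 0.0756
  (P=1,Q=1): P(Q|P) = (5/72)/(1/6) = 5/12;  -(5/72)·log₂(5/12) = 0.0877
H(Q|P) = 0.3780 + 0.4386 + 0.0756 + 0.0877
  = 0.9799 bits
H(P) + H(Q|P) = 0.6500 + 0.9799 = 1.6299 bits

Decomposition 2: H(Q) + H(P|Q)
H(Q) = -[(7/12)·log₂(7/12) + (5/12)·log₂(5/12)]
  = 0.4536 + 0.5263
  = 0.9799 bits
H(P|Q) = -Σ P(P,Q)·log₂ P(P|Q), where P(P|Q) = P(P,Q) / P(Q)
  (P=0,Q=0): P(P|Q) = (35/72)/(7/12) = 5/6;  -(35/72)·log₂(5/6) = 0.1279
  (P=0,Q=1): P(P|Q) = (25/72)/(5/12) = 5/6;  -(25/72)·log₂(5/6) = 0.0913
  (P=1,Q=0): P(P|Q) = (7/72)/(7/12) = 1/6;  -(7/72)·log₂(1/6) = 0.2513
  (P=1,Q=1): P(P|Q) = (5/72)/(5/12) = 1/6;  -(5/72)·log₂(1/6) = 0.1795
H(P|Q) = 0.1279 + 0.0913 + 0.2513 + 0.1795
  = 0.6500 bits
H(Q) + H(P|Q) = 0.9799 + 0.6500 = 1.6299 bits

Direct computation of the joint entropy:
H(P,Q) = -[(35/72)·log₂(35/72) + (25/72)·log₂(25/72) + (7/72)·log₂(7/72) + (5/72)·log₂(5/72)]
  = 0.5059 + 0.5299 + 0.3269 + 0.2672
  = 1.6299 bits

All three agree: H(P,Q) = 1.6299 bits ✓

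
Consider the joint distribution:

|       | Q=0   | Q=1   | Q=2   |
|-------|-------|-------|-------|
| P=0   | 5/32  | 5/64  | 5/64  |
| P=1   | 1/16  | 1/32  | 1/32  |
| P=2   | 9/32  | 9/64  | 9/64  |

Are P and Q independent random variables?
Marginal P(P) (row sums):
  P(P=0) = 5/32 + 5/64 + 5/64 = 5/16
  P(P=1) = 1/16 + 1/32 + 1/32 = 1/8
  P(P=2) = 9/32 + 9/64 + 9/64 = 9/16
Marginal P(Q) (column sums):
  P(Q=0) = 5/32 + 1/16 + 9/32 = 1/2
  P(Q=1) = 5/64 + 1/32 + 9/64 = 1/4
  P(Q=2) = 5/64 + 1/32 + 9/64 = 1/4

P and Q are independent iff P(P=i,Q=j) = P(P=i)·P(Q=j) for every cell.
  P(P=0)·P(Q=0) = 5/16 × 1/2 = 5/32 = P(P=0,Q=0) ✓
  P(P=0)·P(Q=1) = 5/16 × 1/4 = 5/64 = P(P=0,Q=1) ✓
  P(P=0)·P(Q=2) = 5/16 × 1/4 = 5/64 = P(P=0,Q=2) ✓
  P(P=1)·P(Q=0) = 1/8 × 1/2 = 1/16 = P(P=1,Q=0) ✓
  P(P=1)·P(Q=1) = 1/8 × 1/4 = 1/32 = P(P=1,Q=1) ✓
  P(P=1)·P(Q=2) = 1/8 × 1/4 = 1/32 = P(P=1,Q=2) ✓
  P(P=2)·P(Q=0) = 9/16 × 1/2 = 9/32 = P(P=2,Q=0) ✓
  P(P=2)·P(Q=1) = 9/16 × 1/4 = 9/64 = P(P=2,Q=1) ✓
  P(P=2)·P(Q=2) = 9/16 × 1/4 = 9/64 = P(P=2,Q=2) ✓

Yes, P and Q are independent: every cell factors, so I(P;Q) = 0 bits.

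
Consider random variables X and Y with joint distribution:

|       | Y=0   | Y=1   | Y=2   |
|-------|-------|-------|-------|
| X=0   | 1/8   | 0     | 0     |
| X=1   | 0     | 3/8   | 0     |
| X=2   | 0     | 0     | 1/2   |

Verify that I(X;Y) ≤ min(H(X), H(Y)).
Marginal P(X) (row sums):
  P(X=0) = 1/8 + 0 + 0 = 1/8
  P(X=1) = 0 + 3/8 + 0 = 3/8
  P(X=2) = 0 + 0 + 1/2 = 1/2
Marginal P(Y) (column sums):
  P(Y=0) = 1/8 + 0 + 0 = 1/8
  P(Y=1) = 0 + 3/8 + 0 = 3/8
  P(Y=2) = 0 + 0 + 1/2 = 1/2

H(X) = -[(1/8)·log₂(1/8) + (3/8)·log₂(3/8) + (1/2)·log₂(1/2)]
  = 0.3750 + 0.5306 + 0.5000
  = 1.4056 bits
H(Y) = -[(1/8)·log₂(1/8) + (3/8)·log₂(3/8) + (1/2)·log₂(1/2)]
  = 0.3750 + 0.5306 + 0.5000
  = 1.4056 bits
H(X,Y) = -[(1/8)·log₂(1/8) + (3/8)·log₂(3/8) + (1/2)·log₂(1/2)]
  = 0.3750 + 0.5306 + 0.5000
  = 1.4056 bits

I(X;Y) = H(X) + H(Y) - H(X,Y)
  = 1.4056 + 1.4056 - 1.4056
  = 1.4056 bits

min(H(X), H(Y)) = min(1.4056, 1.4056) = 1.4056 bits
Since 1.4056 ≤ 1.4056, the bound is satisfied ✓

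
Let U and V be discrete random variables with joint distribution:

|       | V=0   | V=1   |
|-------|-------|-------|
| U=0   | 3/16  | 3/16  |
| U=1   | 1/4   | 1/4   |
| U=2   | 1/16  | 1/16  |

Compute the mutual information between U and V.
Marginal P(U) (row sums):
  P(U=0) = 3/16 + 3/16 = 3/8
  P(U=1) = 1/4 + 1/4 = 1/2
  P(U=2) = 1/16 + 1/16 = 1/8
Marginal P(V) (column sums):
  P(V=0) = 3/16 + 1/4 + 1/16 = 1/2
  P(V=1) = 3/16 + 1/4 + 1/16 = 1/2

H(U) = -[(3/8)·log₂(3/8) + (1/2)·log₂(1/2) + (1/8)·log₂(1/8)]
  = 0.5306 + 0.5000 + 0.3750
  = 1.4056 bits
H(V) = -[(1/2)·log₂(1/2) + (1/2)·log₂(1/2)]
  = 0.5000 + 0.5000
  = 1.0000 bits
H(U,V) = -[(3/16)·log₂(3/16) + (3/16)·log₂(3/16) + (1/4)·log₂(1/4) + (1/4)·log₂(1/4) + (1/16)·log₂(1/16) + (1/16)·log₂(1/16)]
  = 0.4528 + 0.4528 + 0.5000 + 0.5000 + 0.2500 + 0.2500
  = 2.4056 bits

I(U;V) = H(U) + H(V) - H(U,V)
  = 1.4056 + 1.0000 - 2.4056
  = 0.0000 bits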